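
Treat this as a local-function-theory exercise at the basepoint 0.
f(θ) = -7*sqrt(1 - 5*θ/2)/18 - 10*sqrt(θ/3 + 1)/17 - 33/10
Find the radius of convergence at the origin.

Branch term (-10/17)*sqrt(1 - θ/(-3)): its argument vanishes at θ = -3, a square-root branch point, modulus 3.
Branch term (-7/18)*sqrt(1 - θ/(2/5)): its argument vanishes at θ = 2/5, a square-root branch point, modulus 2/5.
The radius of convergence is the smallest modulus among the singular points: 2/5.

The radius of convergence is 2/5.


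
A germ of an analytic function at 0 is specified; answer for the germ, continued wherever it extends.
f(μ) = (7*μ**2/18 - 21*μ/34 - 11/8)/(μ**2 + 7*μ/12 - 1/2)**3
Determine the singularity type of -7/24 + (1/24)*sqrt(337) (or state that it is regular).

The point is a pole of order 3.

The denominator factor μ**2 + 7*μ/12 - 1/2 vanishes at -7/24 + (1/24)*sqrt(337) and appears to the power 3; the numerator there equals -82333/88128 - (3101/88128)*sqrt(337), nonzero, and no other factor vanishes.
Hence a pole whose order is the multiplicity, 3.


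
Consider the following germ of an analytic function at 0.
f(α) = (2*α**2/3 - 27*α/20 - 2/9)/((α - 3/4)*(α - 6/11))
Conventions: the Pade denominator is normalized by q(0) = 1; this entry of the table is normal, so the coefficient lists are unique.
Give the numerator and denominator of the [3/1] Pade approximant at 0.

Taylor coefficients needed (expand at 0): a_0 = -44/81, a_1 = -12199/2430, a_2 = -62887/4860, a_3 = -2511047/87480, a_4 = -6221545/104976.
Write the denominator as Q(α) = 1 + q1*α. Requiring Q*f - P = O(α^5) with deg P <= 3 kills the coefficients of α^4..α^4 in Q*f:
  α^4: a_4 + q1*a_3 = 0, i.e. -6221545/104976 + (-2511047/87480)*q1 = 0.
Solving this linear system: q1 = -2827975/1369662.
The numerator is Q*f truncated at degree 3: P0 = a_0 = -44/81; P1 = a_1 + q1*a_0 = -720865541/184904370; P2 = a_2 + q1*a_1 = -2142125018/832069665; P3 = a_3 + q1*a_2 = -4960710568/2496208995.

The Pade approximant has numerator coefficients [-44/81, -720865541/184904370, -2142125018/832069665, -4960710568/2496208995]; denominator coefficients [1, -2827975/1369662].


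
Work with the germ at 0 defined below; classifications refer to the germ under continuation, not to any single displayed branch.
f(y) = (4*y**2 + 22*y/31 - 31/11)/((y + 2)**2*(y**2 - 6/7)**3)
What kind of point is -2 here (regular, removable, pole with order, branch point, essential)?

The denominator factor y + 2 vanishes at -2 and appears to the power 2; the numerator there equals 4011/341, nonzero, and no other factor vanishes.
Hence a pole whose order is the multiplicity, 2.

The point is a pole of order 2.


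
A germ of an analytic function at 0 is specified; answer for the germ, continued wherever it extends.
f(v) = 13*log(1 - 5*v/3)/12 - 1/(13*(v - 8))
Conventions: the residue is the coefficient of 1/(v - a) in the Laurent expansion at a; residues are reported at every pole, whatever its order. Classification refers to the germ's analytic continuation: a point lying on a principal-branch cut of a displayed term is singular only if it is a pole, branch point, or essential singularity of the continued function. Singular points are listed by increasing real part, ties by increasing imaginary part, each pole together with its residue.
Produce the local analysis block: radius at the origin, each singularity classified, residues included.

Radius of convergence at 0: 3/5.
At 3/5: a logarithmic branch point.
At 8: a pole of order 1; residue -1/13.

Denominator factor (v - 8): pole of order 1 at 8, modulus 8.
Branch term (13/12)*log(1 - v/(3/5)): its argument vanishes at v = 3/5, a logarithmic branch point, modulus 3/5.
The radius of convergence is the smallest modulus among the singular points: 3/5.
The branch term is analytic at 8 and contributes nothing to the residue; only the rational part matters.
At the order-1 pole 8 set g(v) = (v - (8))*(rational part) = -1/13.
Simple pole: residue = g(a) at a = 8, which is -1/13.
List the singular points by increasing real part (a conjugate pair: the negative imaginary part first).


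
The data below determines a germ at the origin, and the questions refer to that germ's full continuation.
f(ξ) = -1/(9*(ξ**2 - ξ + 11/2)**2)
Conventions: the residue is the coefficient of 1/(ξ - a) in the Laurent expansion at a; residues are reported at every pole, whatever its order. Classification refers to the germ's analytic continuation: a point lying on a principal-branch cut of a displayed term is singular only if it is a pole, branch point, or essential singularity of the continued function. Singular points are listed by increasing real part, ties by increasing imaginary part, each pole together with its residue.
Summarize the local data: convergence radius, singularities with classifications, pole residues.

Radius of convergence at 0: (1/2)*sqrt(22).
At (1/2) - ((1/2)*sqrt(21))*i: a pole of order 2; residue -((2/3969)*sqrt(21))*i.
At (1/2) + ((1/2)*sqrt(21))*i: a pole of order 2; residue ((2/3969)*sqrt(21))*i.

Denominator factor (ξ**2 - ξ + 11/2)^2: discriminant -21, complex-conjugate roots (1/2) + ((1/2)*sqrt(21))*i and (1/2) - ((1/2)*sqrt(21))*i; poles of order 2, moduli (1/2)*sqrt(22) and (1/2)*sqrt(22).
The radius of convergence is the smallest modulus among the singular points: (1/2)*sqrt(22).
The factor ξ**2 - ξ + 11/2 splits as (ξ - a)(ξ - a') with a = (1/2) - ((1/2)*sqrt(21))*i, a' = (1/2) + ((1/2)*sqrt(21))*i. At the order-2 pole a set g(ξ) = (ξ - a)^2*f(ξ) = [-1/9] / (ξ - a')^2.
Order-2 pole: residue = g'(a); g'((1/2) - ((1/2)*sqrt(21))*i) = -((2/3969)*sqrt(21))*i, so the residue is -((2/3969)*sqrt(21))*i.
The factor ξ**2 - ξ + 11/2 splits as (ξ - a)(ξ - a') with a = (1/2) + ((1/2)*sqrt(21))*i, a' = (1/2) - ((1/2)*sqrt(21))*i. At the order-2 pole a set g(ξ) = (ξ - a)^2*f(ξ) = [-1/9] / (ξ - a')^2.
Order-2 pole: residue = g'(a); g'((1/2) + ((1/2)*sqrt(21))*i) = ((2/3969)*sqrt(21))*i, so the residue is ((2/3969)*sqrt(21))*i.
List the singular points by increasing real part (a conjugate pair: the negative imaginary part first).


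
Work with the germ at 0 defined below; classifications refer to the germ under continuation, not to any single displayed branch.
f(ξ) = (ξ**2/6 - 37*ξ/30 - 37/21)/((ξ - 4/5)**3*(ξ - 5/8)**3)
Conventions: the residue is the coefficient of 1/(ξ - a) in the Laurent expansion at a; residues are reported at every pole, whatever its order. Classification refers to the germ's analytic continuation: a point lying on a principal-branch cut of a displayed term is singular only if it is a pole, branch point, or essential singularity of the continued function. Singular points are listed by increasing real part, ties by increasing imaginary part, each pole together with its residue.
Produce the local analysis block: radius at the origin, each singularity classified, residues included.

Radius of convergence at 0: 5/8.
At 5/8: a pole of order 3; residue 32984608000/352947.
At 4/5: a pole of order 3; residue -32984608000/352947.

Denominator factor (ξ - 5/8)^3: pole of order 3 at 5/8, modulus 5/8.
Denominator factor (ξ - 4/5)^3: pole of order 3 at 4/5, modulus 4/5.
The radius of convergence is the smallest modulus among the singular points: 5/8.
At the order-3 pole 5/8 set g(ξ) = (ξ - (5/8))^3*f(ξ) = (ξ**2/6 - 37*ξ/30 - 37/21)/(ξ - 4/5)**3.
Order-3 pole: residue = g''(a)/2; g''(5/8) = 65969216000/352947, so the residue is 32984608000/352947.
At the order-3 pole 4/5 set g(ξ) = (ξ - (4/5))^3*f(ξ) = (ξ**2/6 - 37*ξ/30 - 37/21)/(ξ - 5/8)**3.
Order-3 pole: residue = g''(a)/2; g''(4/5) = -65969216000/352947, so the residue is -32984608000/352947.
List the singular points by increasing real part (a conjugate pair: the negative imaginary part first).


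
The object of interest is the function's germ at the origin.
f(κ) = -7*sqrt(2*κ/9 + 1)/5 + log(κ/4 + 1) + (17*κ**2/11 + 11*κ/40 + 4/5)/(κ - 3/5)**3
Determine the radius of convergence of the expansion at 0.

Denominator factor (κ - 3/5)^3: pole of order 3 at 3/5, modulus 3/5.
Branch term (1)*log(1 - κ/(-4)): its argument vanishes at κ = -4, a logarithmic branch point, modulus 4.
Branch term (-7/5)*sqrt(1 - κ/(-9/2)): its argument vanishes at κ = -9/2, a square-root branch point, modulus 9/2.
The radius of convergence is the smallest modulus among the singular points: 3/5.

The radius of convergence is 3/5.


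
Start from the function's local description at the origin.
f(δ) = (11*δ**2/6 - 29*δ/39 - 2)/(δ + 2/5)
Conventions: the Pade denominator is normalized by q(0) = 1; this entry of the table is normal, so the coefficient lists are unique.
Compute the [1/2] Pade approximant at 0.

The Pade approximant has numerator coefficients [-5, 4518275/59514]; denominator coefficients [1, -19923/1526, -98241/3052].

Taylor coefficients needed (expand at 0): a_0 = -5, a_1 = 415/39, a_2 = -1145/52, a_3 = 5725/104.
Write the denominator as Q(δ) = 1 + q1*δ + q2*δ^2. Requiring Q*f - P = O(δ^4) with deg P <= 1 kills the coefficients of δ^2..δ^3 in Q*f:
  δ^2: a_2 + q1*a_1 + q2*a_0 = 0, i.e. -1145/52 + (415/39)*q1 + (-5)*q2 = 0.
  δ^3: a_3 + q1*a_2 + q2*a_1 = 0, i.e. 5725/104 + (-1145/52)*q1 + (415/39)*q2 = 0.
Solving this linear system: q1 = -19923/1526, q2 = -98241/3052.
The numerator is Q*f truncated at degree 1: P0 = a_0 = -5; P1 = a_1 + q1*a_0 = 4518275/59514.


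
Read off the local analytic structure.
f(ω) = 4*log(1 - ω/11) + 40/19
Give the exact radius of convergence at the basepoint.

The radius of convergence is 11.

Branch term (4)*log(1 - ω/(11)): its argument vanishes at ω = 11, a logarithmic branch point, modulus 11.
The radius of convergence is the smallest modulus among the singular points: 11.


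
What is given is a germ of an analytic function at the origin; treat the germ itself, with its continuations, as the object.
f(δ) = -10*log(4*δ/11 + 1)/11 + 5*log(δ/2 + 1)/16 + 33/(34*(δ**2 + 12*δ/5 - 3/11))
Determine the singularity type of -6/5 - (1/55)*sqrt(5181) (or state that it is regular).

The denominator factor δ**2 + 12*δ/5 - 3/11 vanishes at -6/5 - (1/55)*sqrt(5181) and appears to the power 1; the numerator there equals 33/34, nonzero, and no other factor vanishes.
The branch terms are analytic at this point.
Hence a pole whose order is the multiplicity, 1.

The point is a pole of order 1.


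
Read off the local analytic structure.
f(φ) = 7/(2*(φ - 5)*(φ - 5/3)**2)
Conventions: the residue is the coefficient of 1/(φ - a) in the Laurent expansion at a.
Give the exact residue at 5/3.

The residue is -63/200.

At the order-2 pole 5/3 set g(φ) = (φ - (5/3))^2*f(φ) = 7/(2*(φ - 5)).
Order-2 pole: residue = g'(a); g'(5/3) = -63/200, so the residue is -63/200.


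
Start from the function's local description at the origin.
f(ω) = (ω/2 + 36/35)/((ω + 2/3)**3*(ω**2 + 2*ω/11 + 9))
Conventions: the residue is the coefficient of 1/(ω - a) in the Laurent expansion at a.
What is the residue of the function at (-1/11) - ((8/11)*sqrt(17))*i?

The factor ω**2 + 2*ω/11 + 9 splits as (ω - a)(ω - a') with a = (-1/11) - ((8/11)*sqrt(17))*i, a' = (-1/11) + ((8/11)*sqrt(17))*i. At the order-1 pole a set g(ω) = (ω - a)*f(ω) = [(ω/2 + 36/35)/(ω + 2/3)**3] / (ω - a').
Simple pole: residue = g(a) at a = (-1/11) - ((8/11)*sqrt(17))*i, which is (3261357/27521566345) - ((1089441441/427763774048)*sqrt(17))*i.

The residue is (3261357/27521566345) - ((1089441441/427763774048)*sqrt(17))*i.


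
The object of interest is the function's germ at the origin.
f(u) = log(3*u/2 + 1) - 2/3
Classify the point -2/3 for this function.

The point is a logarithmic branch point.

The term (1)*log(1 - u/(-2/3)) has argument 1 - -2/3/(-2/3) = 0 at -2/3: a logarithmic (infinitely-sheeted) branch point; the remaining terms are analytic or single-valued there.


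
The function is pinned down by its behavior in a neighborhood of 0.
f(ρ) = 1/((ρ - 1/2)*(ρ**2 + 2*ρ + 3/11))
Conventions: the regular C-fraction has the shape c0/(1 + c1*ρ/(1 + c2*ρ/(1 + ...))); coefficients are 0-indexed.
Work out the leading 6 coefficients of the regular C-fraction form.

Taylor coefficients (expand at 0): a_0 = -22/3, a_1 = 352/9, a_2 = -7810/27, a_3 = 155452/81, a_4 = -3190726/243, a_5 = 64894984/729.
c0 = a_0 = -22/3. Peel one level at a time: if S = 1 + c*ρ/S' with S'(0) = 1, then c is the ρ-coefficient of S and S' = c*ρ/(S - 1).
S_1 = c0/f = 1 + (16/3)*ρ + (-11)*ρ^2 + ...; c1 = 16/3.
S_2 = c1*ρ/(S_1 - 1) = 1 + (33/16)*ρ + (1441/256)*ρ^2 + ...; c2 = 33/16.
S_3 = c2*ρ/(S_2 - 1) = 1 + (-131/48)*ρ + (4/9)*ρ^2 + ...; c3 = -131/48.
S_4 = c3*ρ/(S_3 - 1) = 1 + (64/393)*ρ + (-1408/17161)*ρ^2 + ...; c4 = 64/393.
S_5 = c4*ρ/(S_4 - 1) = 1 + (66/131)*ρ + ...; c5 = 66/131.

The regular C-fraction coefficients are [-22/3, 16/3, 33/16, -131/48, 64/393, 66/131].


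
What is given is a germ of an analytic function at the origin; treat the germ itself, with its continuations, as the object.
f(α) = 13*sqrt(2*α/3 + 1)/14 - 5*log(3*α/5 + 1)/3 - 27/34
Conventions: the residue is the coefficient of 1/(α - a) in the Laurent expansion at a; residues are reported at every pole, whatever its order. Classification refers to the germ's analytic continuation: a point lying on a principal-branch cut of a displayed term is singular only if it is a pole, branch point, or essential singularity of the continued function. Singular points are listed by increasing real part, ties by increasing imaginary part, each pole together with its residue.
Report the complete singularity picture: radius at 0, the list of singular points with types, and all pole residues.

Radius of convergence at 0: 3/2.
At -5/3: a logarithmic branch point.
At -3/2: an algebraic (square-root) branch point.

Branch term (13/14)*sqrt(1 - α/(-3/2)): its argument vanishes at α = -3/2, a square-root branch point, modulus 3/2.
Branch term (-5/3)*log(1 - α/(-5/3)): its argument vanishes at α = -5/3, a logarithmic branch point, modulus 5/3.
The radius of convergence is the smallest modulus among the singular points: 3/2.
List the singular points by increasing real part (a conjugate pair: the negative imaginary part first).


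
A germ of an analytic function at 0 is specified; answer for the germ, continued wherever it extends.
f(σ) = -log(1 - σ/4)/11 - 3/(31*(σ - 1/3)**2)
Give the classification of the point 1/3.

The denominator factor σ - 1/3 vanishes at 1/3 and appears to the power 2; the numerator there equals -3/31, nonzero, and no other factor vanishes.
The branch terms are analytic at this point.
Hence a pole whose order is the multiplicity, 2.

The point is a pole of order 2.


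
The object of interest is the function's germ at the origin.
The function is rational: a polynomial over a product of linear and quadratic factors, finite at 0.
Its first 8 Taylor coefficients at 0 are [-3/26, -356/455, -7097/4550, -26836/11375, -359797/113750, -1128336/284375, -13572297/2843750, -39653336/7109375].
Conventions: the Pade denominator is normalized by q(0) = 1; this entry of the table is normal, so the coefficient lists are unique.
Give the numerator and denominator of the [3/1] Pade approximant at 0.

The Pade approximant has numerator coefficients [-3/26, -30658727/48841520, -1559184/3052595, -13088171/48841520]; denominator coefficients [1, -359797/268360].

Taylor coefficients needed (read off): a_0 = -3/26, a_1 = -356/455, a_2 = -7097/4550, a_3 = -26836/11375, a_4 = -359797/113750.
Write the denominator as Q(ξ) = 1 + q1*ξ. Requiring Q*f - P = O(ξ^5) with deg P <= 3 kills the coefficients of ξ^4..ξ^4 in Q*f:
  ξ^4: a_4 + q1*a_3 = 0, i.e. -359797/113750 + (-26836/11375)*q1 = 0.
Solving this linear system: q1 = -359797/268360.
The numerator is Q*f truncated at degree 3: P0 = a_0 = -3/26; P1 = a_1 + q1*a_0 = -30658727/48841520; P2 = a_2 + q1*a_1 = -1559184/3052595; P3 = a_3 + q1*a_2 = -13088171/48841520.


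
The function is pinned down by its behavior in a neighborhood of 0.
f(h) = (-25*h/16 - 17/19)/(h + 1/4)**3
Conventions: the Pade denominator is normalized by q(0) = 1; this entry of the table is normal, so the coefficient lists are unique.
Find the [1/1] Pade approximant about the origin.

The Pade approximant has numerator coefficients [-1088/19, 8905828/52991]; denominator coefficients [1, 20412/2789].

Taylor coefficients needed (expand at 0): a_0 = -1088/19, a_1 = 11156/19, a_2 = -81648/19.
Write the denominator as Q(h) = 1 + q1*h. Requiring Q*f - P = O(h^3) with deg P <= 1 kills the coefficients of h^2..h^2 in Q*f:
  h^2: a_2 + q1*a_1 = 0, i.e. -81648/19 + (11156/19)*q1 = 0.
Solving this linear system: q1 = 20412/2789.
The numerator is Q*f truncated at degree 1: P0 = a_0 = -1088/19; P1 = a_1 + q1*a_0 = 8905828/52991.


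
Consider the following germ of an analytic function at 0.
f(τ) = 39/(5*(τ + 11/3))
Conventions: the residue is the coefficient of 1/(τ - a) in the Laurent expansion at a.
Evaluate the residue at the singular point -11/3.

At the order-1 pole -11/3 set g(τ) = (τ - (-11/3))*f(τ) = 39/5.
Simple pole: residue = g(a) at a = -11/3, which is 39/5.

The residue is 39/5.


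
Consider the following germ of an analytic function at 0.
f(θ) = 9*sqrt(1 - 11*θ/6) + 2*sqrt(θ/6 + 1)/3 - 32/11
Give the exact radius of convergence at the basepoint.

Branch term (9)*sqrt(1 - θ/(6/11)): its argument vanishes at θ = 6/11, a square-root branch point, modulus 6/11.
Branch term (2/3)*sqrt(1 - θ/(-6)): its argument vanishes at θ = -6, a square-root branch point, modulus 6.
The radius of convergence is the smallest modulus among the singular points: 6/11.

The radius of convergence is 6/11.


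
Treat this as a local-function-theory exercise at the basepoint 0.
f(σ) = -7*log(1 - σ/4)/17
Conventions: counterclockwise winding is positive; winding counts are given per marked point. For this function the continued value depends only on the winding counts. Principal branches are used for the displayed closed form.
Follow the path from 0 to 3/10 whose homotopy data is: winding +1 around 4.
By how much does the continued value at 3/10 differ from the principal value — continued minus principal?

Continued minus principal equals -(14/17)*pi*i.

The rational part is single-valued and drops out of the difference; each branch term changes only by its own monodromy.
(-7/17)*log(1 - σ/(4)): each positive loop around 4 adds 2*pi*i to the log, so winding +1 contributes (-7/17)*(1)*2*pi*i = -(14/17)*pi*i.
Summing the contributions at σ = 3/10 gives -(14/17)*pi*i.


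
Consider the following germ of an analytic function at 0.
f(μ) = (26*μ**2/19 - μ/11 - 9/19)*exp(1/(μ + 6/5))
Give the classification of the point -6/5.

The point is an essential singularity.

The exponent 1/(μ - (-6/5)) has a pole at -6/5, so exp(1/(μ - (-6/5))) takes every nonzero value near it: an essential singularity (not a pole of any order).


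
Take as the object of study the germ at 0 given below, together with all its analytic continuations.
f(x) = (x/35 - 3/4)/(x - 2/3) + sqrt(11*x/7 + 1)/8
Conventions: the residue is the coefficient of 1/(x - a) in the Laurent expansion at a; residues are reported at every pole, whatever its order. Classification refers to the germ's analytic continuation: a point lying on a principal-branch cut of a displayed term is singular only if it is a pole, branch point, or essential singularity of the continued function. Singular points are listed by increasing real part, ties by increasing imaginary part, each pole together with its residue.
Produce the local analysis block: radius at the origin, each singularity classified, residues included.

Radius of convergence at 0: 7/11.
At -7/11: an algebraic (square-root) branch point.
At 2/3: a pole of order 1; residue -307/420.

Denominator factor (x - 2/3): pole of order 1 at 2/3, modulus 2/3.
Branch term (1/8)*sqrt(1 - x/(-7/11)): its argument vanishes at x = -7/11, a square-root branch point, modulus 7/11.
The radius of convergence is the smallest modulus among the singular points: 7/11.
The branch term is analytic at 2/3 and contributes nothing to the residue; only the rational part matters.
At the order-1 pole 2/3 set g(x) = (x - (2/3))*(rational part) = x/35 - 3/4.
Simple pole: residue = g(a) at a = 2/3, which is -307/420.
List the singular points by increasing real part (a conjugate pair: the negative imaginary part first).


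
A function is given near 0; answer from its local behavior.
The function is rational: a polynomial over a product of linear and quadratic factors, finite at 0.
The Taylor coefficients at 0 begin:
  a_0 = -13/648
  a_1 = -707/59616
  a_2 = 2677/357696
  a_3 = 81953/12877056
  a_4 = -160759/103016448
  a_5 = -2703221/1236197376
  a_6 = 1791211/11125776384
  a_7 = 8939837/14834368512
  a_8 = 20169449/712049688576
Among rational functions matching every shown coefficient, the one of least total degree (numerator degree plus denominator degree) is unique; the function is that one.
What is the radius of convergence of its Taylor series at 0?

No rational of total degree below 7 reproduces all 9 coefficients; solving the [1/6] Pade equations on them gives f(τ) = (-34*τ/23 - 13/3)/(τ**2 - τ/2 + 6)**3, whose expansion matches every shown term.
Denominator factor (τ**2 - τ/2 + 6)^3: discriminant -95/4, complex-conjugate roots (1/4) + ((1/4)*sqrt(95))*i and (1/4) - ((1/4)*sqrt(95))*i; poles of order 3, moduli sqrt(6) and sqrt(6).
The radius of convergence is the smallest modulus among the singular points: sqrt(6).

The radius of convergence is sqrt(6).


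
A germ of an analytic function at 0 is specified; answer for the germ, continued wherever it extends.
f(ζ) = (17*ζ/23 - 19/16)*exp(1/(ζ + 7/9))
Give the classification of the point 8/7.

There is no denominator, hence no pole anywhere.
The essential point of exp(1/(ζ - (-7/9))) is -7/9, not 8/7.
So the germ continues analytically to 8/7.

The point is a regular point.


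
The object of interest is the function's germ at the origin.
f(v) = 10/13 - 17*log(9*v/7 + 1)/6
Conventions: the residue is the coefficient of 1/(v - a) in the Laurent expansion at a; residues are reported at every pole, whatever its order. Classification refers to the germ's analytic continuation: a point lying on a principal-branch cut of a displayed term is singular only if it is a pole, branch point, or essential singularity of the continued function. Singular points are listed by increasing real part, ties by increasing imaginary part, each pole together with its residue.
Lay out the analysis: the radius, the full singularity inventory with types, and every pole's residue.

Radius of convergence at 0: 7/9.
At -7/9: a logarithmic branch point.

Branch term (-17/6)*log(1 - v/(-7/9)): its argument vanishes at v = -7/9, a logarithmic branch point, modulus 7/9.
The radius of convergence is the smallest modulus among the singular points: 7/9.


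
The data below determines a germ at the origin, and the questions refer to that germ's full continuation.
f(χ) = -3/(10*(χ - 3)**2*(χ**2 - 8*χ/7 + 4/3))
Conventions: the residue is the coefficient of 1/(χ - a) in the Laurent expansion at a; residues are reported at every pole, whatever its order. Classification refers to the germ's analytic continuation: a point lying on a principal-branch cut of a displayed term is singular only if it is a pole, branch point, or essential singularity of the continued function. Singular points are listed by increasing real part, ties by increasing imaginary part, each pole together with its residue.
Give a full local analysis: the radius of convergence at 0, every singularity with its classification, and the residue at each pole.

Radius of convergence at 0: (2/3)*sqrt(3).
At (4/7) - ((2/21)*sqrt(111))*i: a pole of order 1; residue (-3213/210250) - ((45297/31117000)*sqrt(111))*i.
At (4/7) + ((2/21)*sqrt(111))*i: a pole of order 1; residue (-3213/210250) + ((45297/31117000)*sqrt(111))*i.
At 3: a pole of order 2; residue 3213/105125.


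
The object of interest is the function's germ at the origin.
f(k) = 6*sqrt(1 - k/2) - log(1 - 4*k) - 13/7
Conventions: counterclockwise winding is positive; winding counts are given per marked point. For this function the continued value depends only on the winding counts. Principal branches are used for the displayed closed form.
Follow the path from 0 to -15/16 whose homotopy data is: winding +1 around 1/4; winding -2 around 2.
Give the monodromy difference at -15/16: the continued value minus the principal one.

Continued minus principal equals -(2)*pi*i.

The rational part is single-valued and drops out of the difference; each branch term changes only by its own monodromy.
(6)*sqrt(1 - k/(2)): winding -2 is even, the square root returns to the same sheet, contribution 0.
(-1)*log(1 - k/(1/4)): each positive loop around 1/4 adds 2*pi*i to the log, so winding +1 contributes (-1)*(1)*2*pi*i = -(2)*pi*i.
Summing the contributions at k = -15/16 gives -(2)*pi*i.


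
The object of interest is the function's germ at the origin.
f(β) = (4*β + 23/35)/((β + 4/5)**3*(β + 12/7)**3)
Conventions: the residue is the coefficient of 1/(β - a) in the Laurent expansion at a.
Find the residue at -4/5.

At the order-3 pole -4/5 set g(β) = (β - (-4/5))^3*f(β) = (4*β + 23/35)/(β + 12/7)**3.
Order-3 pole: residue = g''(a)/2; g''(-4/5) = -688786875/8388608, so the residue is -688786875/16777216.

The residue is -688786875/16777216.


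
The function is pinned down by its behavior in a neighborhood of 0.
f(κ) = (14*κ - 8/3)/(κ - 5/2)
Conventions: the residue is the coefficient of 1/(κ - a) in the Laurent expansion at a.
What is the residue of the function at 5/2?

At the order-1 pole 5/2 set g(κ) = (κ - (5/2))*f(κ) = 14*κ - 8/3.
Simple pole: residue = g(a) at a = 5/2, which is 97/3.

The residue is 97/3.


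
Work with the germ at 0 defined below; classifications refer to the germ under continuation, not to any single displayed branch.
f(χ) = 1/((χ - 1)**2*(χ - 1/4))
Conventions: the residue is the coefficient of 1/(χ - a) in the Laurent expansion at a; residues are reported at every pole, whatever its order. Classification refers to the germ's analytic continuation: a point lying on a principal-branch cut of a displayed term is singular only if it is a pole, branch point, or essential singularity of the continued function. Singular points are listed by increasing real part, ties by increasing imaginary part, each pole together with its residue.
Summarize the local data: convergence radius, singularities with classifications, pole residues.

Radius of convergence at 0: 1/4.
At 1/4: a pole of order 1; residue 16/9.
At 1: a pole of order 2; residue -16/9.

Denominator factor (χ - 1/4): pole of order 1 at 1/4, modulus 1/4.
Denominator factor (χ - 1)^2: pole of order 2 at 1, modulus 1.
The radius of convergence is the smallest modulus among the singular points: 1/4.
At the order-1 pole 1/4 set g(χ) = (χ - (1/4))*f(χ) = (χ - 1)**(-2).
Simple pole: residue = g(a) at a = 1/4, which is 16/9.
At the order-2 pole 1 set g(χ) = (χ - (1))^2*f(χ) = 1/(χ - 1/4).
Order-2 pole: residue = g'(a); g'(1) = -16/9, so the residue is -16/9.
List the singular points by increasing real part (a conjugate pair: the negative imaginary part first).


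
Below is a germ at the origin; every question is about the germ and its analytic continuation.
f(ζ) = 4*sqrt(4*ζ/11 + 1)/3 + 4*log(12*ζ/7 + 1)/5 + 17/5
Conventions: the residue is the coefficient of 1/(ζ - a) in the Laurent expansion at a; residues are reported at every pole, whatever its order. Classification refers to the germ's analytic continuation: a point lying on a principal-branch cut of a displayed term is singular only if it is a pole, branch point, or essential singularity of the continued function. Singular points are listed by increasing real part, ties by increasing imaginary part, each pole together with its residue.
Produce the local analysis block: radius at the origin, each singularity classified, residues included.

Radius of convergence at 0: 7/12.
At -11/4: an algebraic (square-root) branch point.
At -7/12: a logarithmic branch point.

Branch term (4/5)*log(1 - ζ/(-7/12)): its argument vanishes at ζ = -7/12, a logarithmic branch point, modulus 7/12.
Branch term (4/3)*sqrt(1 - ζ/(-11/4)): its argument vanishes at ζ = -11/4, a square-root branch point, modulus 11/4.
The radius of convergence is the smallest modulus among the singular points: 7/12.
List the singular points by increasing real part (a conjugate pair: the negative imaginary part first).


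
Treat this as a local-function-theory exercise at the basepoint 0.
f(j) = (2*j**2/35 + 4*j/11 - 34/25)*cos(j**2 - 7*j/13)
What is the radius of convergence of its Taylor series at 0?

The radius of convergence is infinite.

The factor cos(j**2 - 7*j/13) is entire and contributes no finite singular point.
The polynomial part has no poles.
No finite singular points: the Taylor series at 0 converges everywhere.


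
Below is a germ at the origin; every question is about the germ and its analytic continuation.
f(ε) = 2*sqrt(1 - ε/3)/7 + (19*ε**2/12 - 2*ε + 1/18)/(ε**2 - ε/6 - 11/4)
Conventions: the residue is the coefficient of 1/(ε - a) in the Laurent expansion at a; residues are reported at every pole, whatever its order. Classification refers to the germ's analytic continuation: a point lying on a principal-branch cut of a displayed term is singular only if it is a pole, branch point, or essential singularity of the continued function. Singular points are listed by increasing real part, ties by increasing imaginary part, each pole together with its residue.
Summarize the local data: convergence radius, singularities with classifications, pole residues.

Denominator factor (ε**2 - ε/6 - 11/4): discriminant 397/36, real irrational roots 1/12 + (1/12)*sqrt(397) and 1/12 - (1/12)*sqrt(397); poles of order 1, moduli 1/12 + (1/12)*sqrt(397) and -1/12 + (1/12)*sqrt(397).
Branch term (2/7)*sqrt(1 - ε/(3)): its argument vanishes at ε = 3, a square-root branch point, modulus 3.
The radius of convergence is the smallest modulus among the singular points: -1/12 + (1/12)*sqrt(397).
The branch term is analytic at 1/12 - (1/12)*sqrt(397) and contributes nothing to the residue; only the rational part matters.
The factor ε**2 - ε/6 - 11/4 splits as (ε - a)(ε - a') with a = 1/12 - (1/12)*sqrt(397), a' = 1/12 + (1/12)*sqrt(397). At the order-1 pole a set g(ε) = (ε - a)*(rational part) = [19*ε**2/12 - 2*ε + 1/18] / (ε - a').
Simple pole: residue = g(a) at a = 1/12 - (1/12)*sqrt(397), which is -125/144 - (3685/57168)*sqrt(397).
The branch term is analytic at 1/12 + (1/12)*sqrt(397) and contributes nothing to the residue; only the rational part matters.
The factor ε**2 - ε/6 - 11/4 splits as (ε - a)(ε - a') with a = 1/12 + (1/12)*sqrt(397), a' = 1/12 - (1/12)*sqrt(397). At the order-1 pole a set g(ε) = (ε - a)*(rational part) = [19*ε**2/12 - 2*ε + 1/18] / (ε - a').
Simple pole: residue = g(a) at a = 1/12 + (1/12)*sqrt(397), which is -125/144 + (3685/57168)*sqrt(397).
List the singular points by increasing real part (a conjugate pair: the negative imaginary part first).

Radius of convergence at 0: -1/12 + (1/12)*sqrt(397).
At 1/12 - (1/12)*sqrt(397): a pole of order 1; residue -125/144 - (3685/57168)*sqrt(397).
At 1/12 + (1/12)*sqrt(397): a pole of order 1; residue -125/144 + (3685/57168)*sqrt(397).
At 3: an algebraic (square-root) branch point.


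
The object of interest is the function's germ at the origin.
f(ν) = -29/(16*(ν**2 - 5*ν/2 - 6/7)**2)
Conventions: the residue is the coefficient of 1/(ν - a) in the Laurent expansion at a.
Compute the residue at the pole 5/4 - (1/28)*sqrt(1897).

The factor ν**2 - 5*ν/2 - 6/7 splits as (ν - a)(ν - a') with a = 5/4 - (1/28)*sqrt(1897), a' = 5/4 + (1/28)*sqrt(1897). At the order-2 pole a set g(ν) = (ν - a)^2*f(ν) = [-29/16] / (ν - a')^2.
Order-2 pole: residue = g'(a); g'(5/4 - (1/28)*sqrt(1897)) = -(203/73441)*sqrt(1897), so the residue is -(203/73441)*sqrt(1897).

The residue is -(203/73441)*sqrt(1897).


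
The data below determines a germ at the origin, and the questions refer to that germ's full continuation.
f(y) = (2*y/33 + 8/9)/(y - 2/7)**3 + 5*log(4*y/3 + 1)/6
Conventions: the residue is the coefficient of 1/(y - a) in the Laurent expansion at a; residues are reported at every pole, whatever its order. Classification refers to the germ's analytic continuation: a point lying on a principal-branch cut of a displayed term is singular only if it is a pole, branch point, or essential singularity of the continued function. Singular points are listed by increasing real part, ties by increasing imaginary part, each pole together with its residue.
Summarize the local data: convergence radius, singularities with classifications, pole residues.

Denominator factor (y - 2/7)^3: pole of order 3 at 2/7, modulus 2/7.
Branch term (5/6)*log(1 - y/(-3/4)): its argument vanishes at y = -3/4, a logarithmic branch point, modulus 3/4.
The radius of convergence is the smallest modulus among the singular points: 2/7.
The branch term is analytic at 2/7 and contributes nothing to the residue; only the rational part matters.
At the order-3 pole 2/7 set g(y) = (y - (2/7))^3*(rational part) = 2*y/33 + 8/9.
Order-3 pole: residue = g''(a)/2; g''(2/7) = 0, so the residue is 0.
List the singular points by increasing real part (a conjugate pair: the negative imaginary part first).

Radius of convergence at 0: 2/7.
At -3/4: a logarithmic branch point.
At 2/7: a pole of order 3; residue 0.


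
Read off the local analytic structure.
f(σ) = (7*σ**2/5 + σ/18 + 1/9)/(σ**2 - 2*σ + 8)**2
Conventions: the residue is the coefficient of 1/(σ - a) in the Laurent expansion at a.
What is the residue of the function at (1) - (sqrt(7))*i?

The residue is ((341/5880)*sqrt(7))*i.

The factor σ**2 - 2*σ + 8 splits as (σ - a)(σ - a') with a = (1) - (sqrt(7))*i, a' = (1) + (sqrt(7))*i. At the order-2 pole a set g(σ) = (σ - a)^2*f(σ) = [7*σ**2/5 + σ/18 + 1/9] / (σ - a')^2.
Order-2 pole: residue = g'(a); g'((1) - (sqrt(7))*i) = ((341/5880)*sqrt(7))*i, so the residue is ((341/5880)*sqrt(7))*i.


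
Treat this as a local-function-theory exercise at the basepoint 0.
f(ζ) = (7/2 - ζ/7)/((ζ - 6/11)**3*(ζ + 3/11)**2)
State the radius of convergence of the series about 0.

Denominator factor (ζ - 6/11)^3: pole of order 3 at 6/11, modulus 6/11.
Denominator factor (ζ + 3/11)^2: pole of order 2 at -3/11, modulus 3/11.
The radius of convergence is the smallest modulus among the singular points: 3/11.

The radius of convergence is 3/11.


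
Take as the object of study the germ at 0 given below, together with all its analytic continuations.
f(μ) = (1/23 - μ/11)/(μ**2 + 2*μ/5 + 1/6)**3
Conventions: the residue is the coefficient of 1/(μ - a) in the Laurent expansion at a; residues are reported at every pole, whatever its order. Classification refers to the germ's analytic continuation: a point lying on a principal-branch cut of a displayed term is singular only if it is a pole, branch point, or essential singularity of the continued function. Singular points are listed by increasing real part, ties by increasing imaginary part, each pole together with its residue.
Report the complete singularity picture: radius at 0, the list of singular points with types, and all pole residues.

Denominator factor (μ**2 + 2*μ/5 + 1/6)^3: discriminant -38/75, complex-conjugate roots (-1/5) + ((1/30)*sqrt(114))*i and (-1/5) - ((1/30)*sqrt(114))*i; poles of order 3, moduli (1/6)*sqrt(6) and (1/6)*sqrt(6).
The radius of convergence is the smallest modulus among the singular points: (1/6)*sqrt(6).
The factor μ**2 + 2*μ/5 + 1/6 splits as (μ - a)(μ - a') with a = (-1/5) - ((1/30)*sqrt(114))*i, a' = (-1/5) + ((1/30)*sqrt(114))*i. At the order-3 pole a set g(μ) = (μ - a)^3*f(μ) = [1/23 - μ/11] / (μ - a')^3.
Order-3 pole: residue = g''(a)/2; g''((-1/5) - ((1/30)*sqrt(114))*i) = ((658125/1735327)*sqrt(114))*i, so the residue is ((658125/3470654)*sqrt(114))*i.
The factor μ**2 + 2*μ/5 + 1/6 splits as (μ - a)(μ - a') with a = (-1/5) + ((1/30)*sqrt(114))*i, a' = (-1/5) - ((1/30)*sqrt(114))*i. At the order-3 pole a set g(μ) = (μ - a)^3*f(μ) = [1/23 - μ/11] / (μ - a')^3.
Order-3 pole: residue = g''(a)/2; g''((-1/5) + ((1/30)*sqrt(114))*i) = -((658125/1735327)*sqrt(114))*i, so the residue is -((658125/3470654)*sqrt(114))*i.
List the singular points by increasing real part (a conjugate pair: the negative imaginary part first).

Radius of convergence at 0: (1/6)*sqrt(6).
At (-1/5) - ((1/30)*sqrt(114))*i: a pole of order 3; residue ((658125/3470654)*sqrt(114))*i.
At (-1/5) + ((1/30)*sqrt(114))*i: a pole of order 3; residue -((658125/3470654)*sqrt(114))*i.


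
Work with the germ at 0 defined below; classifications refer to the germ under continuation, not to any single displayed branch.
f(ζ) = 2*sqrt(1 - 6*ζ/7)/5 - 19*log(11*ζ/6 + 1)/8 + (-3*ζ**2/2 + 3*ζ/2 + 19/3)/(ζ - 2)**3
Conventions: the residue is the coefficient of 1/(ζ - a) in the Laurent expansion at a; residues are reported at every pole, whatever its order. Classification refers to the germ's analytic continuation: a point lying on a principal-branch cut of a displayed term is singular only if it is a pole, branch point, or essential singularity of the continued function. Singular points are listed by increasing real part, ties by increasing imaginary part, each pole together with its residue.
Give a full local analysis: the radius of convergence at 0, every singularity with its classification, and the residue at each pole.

Radius of convergence at 0: 6/11.
At -6/11: a logarithmic branch point.
At 7/6: an algebraic (square-root) branch point.
At 2: a pole of order 3; residue -3/2.

Denominator factor (ζ - 2)^3: pole of order 3 at 2, modulus 2.
Branch term (2/5)*sqrt(1 - ζ/(7/6)): its argument vanishes at ζ = 7/6, a square-root branch point, modulus 7/6.
Branch term (-19/8)*log(1 - ζ/(-6/11)): its argument vanishes at ζ = -6/11, a logarithmic branch point, modulus 6/11.
The radius of convergence is the smallest modulus among the singular points: 6/11.
The branch terms are analytic at 2 and contribute nothing to the residue; only the rational part matters.
At the order-3 pole 2 set g(ζ) = (ζ - (2))^3*(rational part) = -3*ζ**2/2 + 3*ζ/2 + 19/3.
Order-3 pole: residue = g''(a)/2; g''(2) = -3, so the residue is -3/2.
List the singular points by increasing real part (a conjugate pair: the negative imaginary part first).


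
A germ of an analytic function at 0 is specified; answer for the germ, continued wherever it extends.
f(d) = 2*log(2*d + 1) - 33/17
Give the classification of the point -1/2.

The term (2)*log(1 - d/(-1/2)) has argument 1 - -1/2/(-1/2) = 0 at -1/2: a logarithmic (infinitely-sheeted) branch point; the remaining terms are analytic or single-valued there.

The point is a logarithmic branch point.


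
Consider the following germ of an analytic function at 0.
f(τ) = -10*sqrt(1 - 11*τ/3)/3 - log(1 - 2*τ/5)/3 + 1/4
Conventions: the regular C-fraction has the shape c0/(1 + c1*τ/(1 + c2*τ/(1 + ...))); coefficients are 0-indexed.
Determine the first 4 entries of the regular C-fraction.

Taylor coefficients (expand at 0): a_0 = -37/12, a_1 = 281/45, a_2 = 15197/2700, a_3 = 832451/81000.
c0 = a_0 = -37/12. Peel one level at a time: if S = 1 + c*τ/S' with S'(0) = 1, then c is the τ-coefficient of S and S' = c*τ/(S - 1).
S_1 = c0/f = 1 + (1124/555)*τ + (121711/20535)*τ^2 + ...; c1 = 1124/555.
S_2 = c1*τ/(S_1 - 1) = 1 + (-121711/41588)*τ + (-236888653/284259600)*τ^2 + ...; c2 = -121711/41588.
S_3 = c2*τ/(S_2 - 1) = 1 + (-8764880161/30780711900)*τ + ...; c3 = -8764880161/30780711900.

The regular C-fraction coefficients are [-37/12, 1124/555, -121711/41588, -8764880161/30780711900].


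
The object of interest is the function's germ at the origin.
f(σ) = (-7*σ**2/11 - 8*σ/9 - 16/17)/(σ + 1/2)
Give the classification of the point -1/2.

The point is a pole of order 1.

The denominator factor σ + 1/2 vanishes at -1/2 and appears to the power 1; the numerator there equals -4415/6732, nonzero, and no other factor vanishes.
Hence a pole whose order is the multiplicity, 1.


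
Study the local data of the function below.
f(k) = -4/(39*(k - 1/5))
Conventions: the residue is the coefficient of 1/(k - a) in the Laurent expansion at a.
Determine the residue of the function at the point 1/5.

The residue is -4/39.

At the order-1 pole 1/5 set g(k) = (k - (1/5))*f(k) = -4/39.
Simple pole: residue = g(a) at a = 1/5, which is -4/39.
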